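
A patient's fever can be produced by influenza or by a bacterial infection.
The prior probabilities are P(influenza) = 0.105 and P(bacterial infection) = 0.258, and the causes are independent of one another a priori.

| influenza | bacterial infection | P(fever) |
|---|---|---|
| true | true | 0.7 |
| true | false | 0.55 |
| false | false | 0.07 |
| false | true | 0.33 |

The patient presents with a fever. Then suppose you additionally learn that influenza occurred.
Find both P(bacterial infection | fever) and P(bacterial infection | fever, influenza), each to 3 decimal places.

P(bacterial infection | fever) ≈ 0.516; P(bacterial infection | fever, influenza) ≈ 0.307

For the numerator, keep only bacterial infection=true terms: 0.076200 + 0.018963 = 0.095163
Normalizer over all consistent configurations: 0.07×0.895×0.742 + 0.33×0.895×0.258 + 0.55×0.105×0.742 + 0.7×0.105×0.258 = 0.184499
P(bacterial infection | fever) = 0.095163/0.184499 ≈ 0.516

Now also conditioning on influenza=true:
P(fever | influenza) = 0.55·0.742 + 0.7·0.258 = 0.408100 + 0.180600 = 0.588700
The bacterial infection-present share is 0.7·0.258 = 0.180600.
So P(bacterial infection | fever, influenza) = 0.180600/0.588700 ≈ 0.307.
The drop from 0.516 to 0.307 is the explaining-away (discounting) effect.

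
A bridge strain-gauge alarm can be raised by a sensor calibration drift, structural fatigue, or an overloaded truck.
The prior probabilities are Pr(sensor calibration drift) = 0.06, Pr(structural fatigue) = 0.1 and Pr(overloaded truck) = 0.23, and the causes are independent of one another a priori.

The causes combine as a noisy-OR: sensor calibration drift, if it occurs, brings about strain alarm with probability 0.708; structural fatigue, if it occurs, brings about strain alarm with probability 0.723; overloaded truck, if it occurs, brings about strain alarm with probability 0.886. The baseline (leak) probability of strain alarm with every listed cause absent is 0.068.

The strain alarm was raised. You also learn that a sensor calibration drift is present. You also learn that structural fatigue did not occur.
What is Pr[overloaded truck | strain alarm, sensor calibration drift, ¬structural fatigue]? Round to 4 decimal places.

Under noisy-OR, P(strain alarm | causes) = 1 − (1−0.068)·∏(1−qᵢ) over the active causes.
Enumerate both values of overloaded truck and weight by the priors:
  P(strain alarm | sensor calibration drift, ¬structural fatigue) = 0.727856*0.77 + 0.968976*0.23
        = 0.560449 + 0.222864 = 0.783313
Configurations with overloaded truck contribute 0.222864, so
  P(overloaded truck | strain alarm, sensor calibration drift, ¬structural fatigue) = 0.222864 / 0.783313 ≈ 0.2845

Pr[overloaded truck | strain alarm, sensor calibration drift, ¬structural fatigue] ≈ 0.2845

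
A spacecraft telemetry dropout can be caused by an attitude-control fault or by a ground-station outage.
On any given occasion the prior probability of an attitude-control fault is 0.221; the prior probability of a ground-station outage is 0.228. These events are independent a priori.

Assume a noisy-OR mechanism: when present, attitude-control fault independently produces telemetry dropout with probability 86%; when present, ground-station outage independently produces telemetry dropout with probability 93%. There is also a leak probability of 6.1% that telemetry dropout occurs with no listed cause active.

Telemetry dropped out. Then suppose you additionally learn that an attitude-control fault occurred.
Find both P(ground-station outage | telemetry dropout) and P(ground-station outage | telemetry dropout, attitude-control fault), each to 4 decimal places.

P(ground-station outage | telemetry dropout) ≈ 0.5387; P(ground-station outage | telemetry dropout, attitude-control fault) ≈ 0.2520

Under noisy-OR, P(telemetry dropout | causes) = 1 − (1−0.061)·∏(1−qᵢ) over the active causes.
Sum P(telemetry dropout|·) weighted by the priors over the 4 (attitude-control fault, ground-station outage) configurations:
  P(telemetry dropout) = 0.061×0.779×0.772 + 0.93427×0.779×0.228 + 0.86854×0.221×0.772 + 0.990798×0.221×0.228
        = 0.036685 + 0.165938 + 0.148183 + 0.049924 = 0.400730
Configurations with ground-station outage contribute 0.215862, so
  P(ground-station outage | telemetry dropout) = 0.215862 / 0.400730 ≈ 0.5387

With the extra evidence:
For the numerator, keep only ground-station outage=true terms: 0.990798*0.228 = 0.225902
The normalizing constant is 0.86854*0.772 + 0.990798*0.228 = 0.896415
Posterior = 0.225902 / 0.896415 ≈ 0.2520
— attitude-control fault explains away the evidence for ground-station outage.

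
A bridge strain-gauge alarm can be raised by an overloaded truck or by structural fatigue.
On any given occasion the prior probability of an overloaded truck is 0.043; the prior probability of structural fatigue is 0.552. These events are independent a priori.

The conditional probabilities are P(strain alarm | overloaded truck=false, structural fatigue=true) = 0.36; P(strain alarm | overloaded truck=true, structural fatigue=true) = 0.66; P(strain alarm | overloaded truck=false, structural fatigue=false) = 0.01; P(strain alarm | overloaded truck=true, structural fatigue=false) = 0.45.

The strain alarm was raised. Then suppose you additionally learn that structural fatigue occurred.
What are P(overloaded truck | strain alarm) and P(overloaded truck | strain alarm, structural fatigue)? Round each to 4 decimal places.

P(overloaded truck | strain alarm) ≈ 0.1112; P(overloaded truck | strain alarm, structural fatigue) ≈ 0.0761

P(strain alarm) = 0.01*0.957*0.448 + 0.36*0.957*0.552 + 0.45*0.043*0.448 + 0.66*0.043*0.552 = 0.004287 + 0.190175 + 0.008669 + 0.015666 = 0.218797
Restricting to configurations with overloaded truck present: 0.008669 + 0.015666 = 0.024335.
Hence the posterior is 0.024335/0.218797 ≈ 0.1112.

With the extra evidence:
P(strain alarm | structural fatigue) = 0.36*0.957 + 0.66*0.043 = 0.344520 + 0.028380 = 0.372900
Of this, 0.028380 comes from 0.66*0.043 (the overloaded truck=true cases).
P(overloaded truck | strain alarm, structural fatigue) = 0.028380 / 0.372900 ≈ 0.0761
— structural fatigue explains away the evidence for overloaded truck.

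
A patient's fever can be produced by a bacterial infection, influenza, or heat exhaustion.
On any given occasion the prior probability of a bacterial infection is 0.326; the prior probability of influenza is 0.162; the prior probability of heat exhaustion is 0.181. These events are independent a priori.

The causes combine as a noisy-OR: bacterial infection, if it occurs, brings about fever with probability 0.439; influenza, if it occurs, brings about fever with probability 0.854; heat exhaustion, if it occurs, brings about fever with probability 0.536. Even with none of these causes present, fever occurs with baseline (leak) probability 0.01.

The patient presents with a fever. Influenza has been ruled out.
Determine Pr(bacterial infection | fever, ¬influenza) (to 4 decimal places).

Pr(bacterial infection | fever, ¬influenza) ≈ 0.6945

Under noisy-OR, P(fever | causes) = 1 − (1−0.01)·∏(1−qᵢ) over the active causes.
P(fever | ¬influenza) = 0.01*0.674*0.819 + 0.54064*0.674*0.181 + 0.44461*0.326*0.819 + 0.742299*0.326*0.181 = 0.005520 + 0.065955 + 0.118708 + 0.043800 = 0.233983
Of this, 0.162508 comes from 0.118708 + 0.043800 (the bacterial infection=true cases).
P(bacterial infection | fever, ¬influenza) = 0.162508 / 0.233983 ≈ 0.6945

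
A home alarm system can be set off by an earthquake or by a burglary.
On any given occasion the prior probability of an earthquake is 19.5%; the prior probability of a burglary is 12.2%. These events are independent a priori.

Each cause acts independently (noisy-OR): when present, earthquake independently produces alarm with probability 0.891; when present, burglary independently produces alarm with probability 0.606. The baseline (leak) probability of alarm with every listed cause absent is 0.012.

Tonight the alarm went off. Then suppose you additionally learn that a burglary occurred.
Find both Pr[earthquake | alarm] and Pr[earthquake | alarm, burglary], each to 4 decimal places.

Pr[earthquake | alarm] ≈ 0.7194; Pr[earthquake | alarm, burglary] ≈ 0.2753

Under noisy-OR, P(alarm | causes) = 1 − (1−0.012)·∏(1−qᵢ) over the active causes.
P(alarm) = 0.012×0.805×0.878 + 0.610728×0.805×0.122 + 0.892308×0.195×0.878 + 0.957569×0.195×0.122 = 0.008481 + 0.059980 + 0.152772 + 0.022781 = 0.244014
Restricting to configurations with earthquake present: 0.152772 + 0.022781 = 0.175553.
P(earthquake | alarm) = 0.175553 / 0.244014 ≈ 0.7194

With the extra evidence:
For the numerator, keep only earthquake=true terms: 0.957569*0.195 = 0.186726
The normalizing constant is 0.610728*0.805 + 0.957569*0.195 = 0.678362
Posterior = 0.186726 / 0.678362 ≈ 0.2753
This is intercausal reasoning (explaining away): once burglary accounts for the alarm, earthquake becomes less likely.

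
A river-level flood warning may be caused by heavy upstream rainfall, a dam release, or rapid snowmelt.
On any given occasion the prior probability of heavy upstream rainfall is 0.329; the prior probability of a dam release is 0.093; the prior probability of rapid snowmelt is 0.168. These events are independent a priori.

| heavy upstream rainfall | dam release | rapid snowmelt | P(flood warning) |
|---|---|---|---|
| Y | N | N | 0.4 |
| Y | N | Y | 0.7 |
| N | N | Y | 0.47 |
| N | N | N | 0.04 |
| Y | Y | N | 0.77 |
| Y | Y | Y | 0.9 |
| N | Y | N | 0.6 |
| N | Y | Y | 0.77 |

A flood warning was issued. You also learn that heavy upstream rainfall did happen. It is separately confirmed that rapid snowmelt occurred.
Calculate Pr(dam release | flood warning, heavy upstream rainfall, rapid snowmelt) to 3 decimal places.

By total probability over both values of dam release:
  P(flood warning | heavy upstream rainfall, rapid snowmelt) = 0.7·0.907 + 0.9·0.093
        = 0.634900 + 0.083700 = 0.718600
Configurations with dam release contribute 0.083700, so
  P(dam release | flood warning, heavy upstream rainfall, rapid snowmelt) = 0.083700 / 0.718600 ≈ 0.116

Pr(dam release | flood warning, heavy upstream rainfall, rapid snowmelt) ≈ 0.116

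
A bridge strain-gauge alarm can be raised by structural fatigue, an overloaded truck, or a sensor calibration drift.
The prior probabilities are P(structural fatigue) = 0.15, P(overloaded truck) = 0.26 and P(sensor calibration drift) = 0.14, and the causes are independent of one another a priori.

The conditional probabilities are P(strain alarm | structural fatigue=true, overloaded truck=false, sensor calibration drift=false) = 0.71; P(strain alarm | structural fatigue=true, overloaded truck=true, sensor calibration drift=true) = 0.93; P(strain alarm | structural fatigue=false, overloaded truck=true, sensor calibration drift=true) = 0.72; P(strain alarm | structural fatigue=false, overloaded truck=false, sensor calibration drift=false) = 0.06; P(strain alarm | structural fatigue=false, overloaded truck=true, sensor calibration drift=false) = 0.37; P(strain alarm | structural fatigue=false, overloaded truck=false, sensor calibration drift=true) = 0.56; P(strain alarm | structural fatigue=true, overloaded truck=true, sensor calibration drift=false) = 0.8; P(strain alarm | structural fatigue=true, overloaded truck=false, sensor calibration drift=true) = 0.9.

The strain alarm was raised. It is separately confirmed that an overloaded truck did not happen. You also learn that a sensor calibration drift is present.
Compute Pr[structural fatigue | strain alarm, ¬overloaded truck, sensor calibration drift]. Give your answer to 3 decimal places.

By total probability over both values of structural fatigue:
  P(strain alarm | ¬overloaded truck, sensor calibration drift) = 0.56*0.85 + 0.9*0.15
        = 0.476000 + 0.135000 = 0.611000
Configurations with structural fatigue contribute 0.135000, so
  P(structural fatigue | strain alarm, ¬overloaded truck, sensor calibration drift) = 0.135000 / 0.611000 ≈ 0.221

Pr[structural fatigue | strain alarm, ¬overloaded truck, sensor calibration drift] ≈ 0.221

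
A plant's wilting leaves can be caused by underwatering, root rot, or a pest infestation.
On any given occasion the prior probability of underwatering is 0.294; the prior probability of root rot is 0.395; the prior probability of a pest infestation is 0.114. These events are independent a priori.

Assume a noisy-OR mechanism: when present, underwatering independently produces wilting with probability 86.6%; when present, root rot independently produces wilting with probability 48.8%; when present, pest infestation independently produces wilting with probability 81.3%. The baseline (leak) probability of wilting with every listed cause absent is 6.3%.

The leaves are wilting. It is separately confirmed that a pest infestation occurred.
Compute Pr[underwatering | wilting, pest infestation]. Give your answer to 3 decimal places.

Under noisy-OR, P(wilting | causes) = 1 − (1−0.063)·∏(1−qᵢ) over the active causes.
P(wilting | pest infestation) = 0.824781·0.706·0.605 + 0.910288·0.706·0.395 + 0.976521·0.294·0.605 + 0.987979·0.294·0.395 = 0.352289 + 0.253852 + 0.173694 + 0.114734 = 0.894569
The underwatering-present share is 0.173694 + 0.114734 = 0.288428.
Hence the posterior is 0.288428/0.894569 ≈ 0.322.

Pr[underwatering | wilting, pest infestation] ≈ 0.322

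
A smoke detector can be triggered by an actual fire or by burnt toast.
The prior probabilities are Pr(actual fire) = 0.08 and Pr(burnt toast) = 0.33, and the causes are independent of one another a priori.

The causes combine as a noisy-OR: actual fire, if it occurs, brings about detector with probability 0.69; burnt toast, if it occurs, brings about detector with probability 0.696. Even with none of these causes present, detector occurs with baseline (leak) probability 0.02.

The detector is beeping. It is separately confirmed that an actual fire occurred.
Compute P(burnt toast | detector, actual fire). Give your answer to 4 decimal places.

Under noisy-OR, P(detector | causes) = 1 − (1−0.02)·∏(1−qᵢ) over the active causes.
P(detector | actual fire) = 0.6962·0.67 + 0.907645·0.33 = 0.466454 + 0.299523 = 0.765977
Restricting to configurations with burnt toast present: 0.907645·0.33 = 0.299523.
P(burnt toast | detector, actual fire) = 0.299523 / 0.765977 ≈ 0.3910

P(burnt toast | detector, actual fire) ≈ 0.3910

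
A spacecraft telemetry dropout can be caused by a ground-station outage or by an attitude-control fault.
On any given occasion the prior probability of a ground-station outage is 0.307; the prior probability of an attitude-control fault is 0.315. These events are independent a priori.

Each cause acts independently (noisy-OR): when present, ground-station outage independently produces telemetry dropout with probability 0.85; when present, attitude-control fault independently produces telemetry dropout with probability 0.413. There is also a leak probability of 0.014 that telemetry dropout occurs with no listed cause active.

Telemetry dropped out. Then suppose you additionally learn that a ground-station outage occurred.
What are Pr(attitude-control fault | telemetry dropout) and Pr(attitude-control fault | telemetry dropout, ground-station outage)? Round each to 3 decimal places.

Pr(attitude-control fault | telemetry dropout) ≈ 0.492; Pr(attitude-control fault | telemetry dropout, ground-station outage) ≈ 0.330

Under noisy-OR, P(telemetry dropout | causes) = 1 − (1−0.014)·∏(1−qᵢ) over the active causes.
By total probability over the 4 (ground-station outage, attitude-control fault) configurations:
  P(telemetry dropout) = 0.014×0.693×0.685 + 0.421218×0.693×0.315 + 0.8521×0.307×0.685 + 0.913183×0.307×0.315
        = 0.006646 + 0.091950 + 0.179192 + 0.088309 = 0.366097
Configurations with attitude-control fault contribute 0.180259, so
  P(attitude-control fault | telemetry dropout) = 0.180259 / 0.366097 ≈ 0.492

With the extra evidence:
Numerator (weight on configurations with attitude-control fault): 0.913183·0.315 = 0.287653
Denominator P(telemetry dropout | ground-station outage): 0.8521·0.685 + 0.913183·0.315 = 0.871342
P(attitude-control fault | telemetry dropout, ground-station outage) = 0.287653/0.871342 ≈ 0.330
This is intercausal reasoning (explaining away): once ground-station outage accounts for the telemetry dropout, attitude-control fault becomes less likely.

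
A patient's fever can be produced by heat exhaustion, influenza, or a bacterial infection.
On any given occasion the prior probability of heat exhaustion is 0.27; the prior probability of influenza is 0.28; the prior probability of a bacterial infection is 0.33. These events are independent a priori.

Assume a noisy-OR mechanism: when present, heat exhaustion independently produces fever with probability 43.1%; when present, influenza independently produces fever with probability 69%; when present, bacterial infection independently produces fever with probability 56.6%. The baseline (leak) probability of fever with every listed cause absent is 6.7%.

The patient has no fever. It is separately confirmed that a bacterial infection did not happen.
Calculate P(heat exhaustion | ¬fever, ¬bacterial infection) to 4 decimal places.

P(heat exhaustion | ¬fever, ¬bacterial infection) ≈ 0.1739

Under noisy-OR, P(fever | causes) = 1 − (1−0.067)·∏(1−qᵢ) over the active causes.
By total probability over the 4 (heat exhaustion, influenza) configurations:
  P(¬fever | ¬bacterial infection) = 0.933*0.73*0.72 + 0.28923*0.73*0.28 + 0.530877*0.27*0.72 + 0.164572*0.27*0.28
        = 0.490385 + 0.059119 + 0.103202 + 0.012442 = 0.665148
Keeping only the heat exhaustion-present terms gives 0.115644, so
  P(heat exhaustion | ¬fever, ¬bacterial infection) = 0.115644 / 0.665148 ≈ 0.1739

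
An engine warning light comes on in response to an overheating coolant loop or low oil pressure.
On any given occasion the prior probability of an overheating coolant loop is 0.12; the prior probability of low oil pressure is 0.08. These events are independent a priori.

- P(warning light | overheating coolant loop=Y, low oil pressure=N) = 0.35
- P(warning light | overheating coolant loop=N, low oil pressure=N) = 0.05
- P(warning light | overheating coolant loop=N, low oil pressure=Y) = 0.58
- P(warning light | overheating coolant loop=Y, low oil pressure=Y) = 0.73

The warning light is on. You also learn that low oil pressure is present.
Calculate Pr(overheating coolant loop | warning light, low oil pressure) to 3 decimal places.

Sum P(warning light|·) weighted by the priors over both values of overheating coolant loop:
  P(warning light | low oil pressure) = 0.58·0.88 + 0.73·0.12
        = 0.510400 + 0.087600 = 0.598000
The terms with overheating coolant loop present sum to 0.087600, so
  P(overheating coolant loop | warning light, low oil pressure) = 0.087600 / 0.598000 ≈ 0.146

Pr(overheating coolant loop | warning light, low oil pressure) ≈ 0.146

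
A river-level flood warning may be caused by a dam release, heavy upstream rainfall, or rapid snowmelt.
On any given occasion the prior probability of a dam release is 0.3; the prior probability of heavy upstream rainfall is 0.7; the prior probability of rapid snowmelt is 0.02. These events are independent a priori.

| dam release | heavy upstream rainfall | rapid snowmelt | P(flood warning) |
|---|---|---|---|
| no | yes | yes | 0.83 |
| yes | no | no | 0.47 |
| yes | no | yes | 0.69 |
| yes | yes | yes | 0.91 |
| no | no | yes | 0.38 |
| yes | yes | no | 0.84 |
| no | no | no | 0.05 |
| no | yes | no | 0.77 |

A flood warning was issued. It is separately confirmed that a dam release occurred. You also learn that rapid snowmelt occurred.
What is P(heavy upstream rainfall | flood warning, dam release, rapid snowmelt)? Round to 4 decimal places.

P(heavy upstream rainfall | flood warning, dam release, rapid snowmelt) ≈ 0.7547

Enumerate both values of heavy upstream rainfall and weight by the priors:
  P(flood warning | dam release, rapid snowmelt) = 0.69·0.3 + 0.91·0.7
        = 0.207000 + 0.637000 = 0.844000
The terms with heavy upstream rainfall present sum to 0.637000, so
  P(heavy upstream rainfall | flood warning, dam release, rapid snowmelt) = 0.637000 / 0.844000 ≈ 0.7547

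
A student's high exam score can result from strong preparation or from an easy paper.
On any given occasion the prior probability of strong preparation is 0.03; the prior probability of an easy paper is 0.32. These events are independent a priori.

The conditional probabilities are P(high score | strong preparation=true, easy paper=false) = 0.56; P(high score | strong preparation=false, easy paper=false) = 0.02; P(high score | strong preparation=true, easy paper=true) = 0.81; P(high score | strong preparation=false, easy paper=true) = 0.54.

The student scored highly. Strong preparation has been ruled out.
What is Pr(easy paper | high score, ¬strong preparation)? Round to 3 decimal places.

Pr(easy paper | high score, ¬strong preparation) ≈ 0.927

P(high score | ¬strong preparation) = 0.02·0.68 + 0.54·0.32 = 0.013600 + 0.172800 = 0.186400
Of this, 0.172800 comes from 0.54·0.32 (the easy paper=true cases).
P(easy paper | high score, ¬strong preparation) = 0.172800 / 0.186400 ≈ 0.927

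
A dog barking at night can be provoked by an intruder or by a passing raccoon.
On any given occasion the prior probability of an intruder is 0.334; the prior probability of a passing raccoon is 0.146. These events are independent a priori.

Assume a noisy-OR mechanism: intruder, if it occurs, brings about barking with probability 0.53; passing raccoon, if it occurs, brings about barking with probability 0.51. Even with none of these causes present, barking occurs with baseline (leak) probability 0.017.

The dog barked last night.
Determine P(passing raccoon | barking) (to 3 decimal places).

P(passing raccoon | barking) ≈ 0.351

Under noisy-OR, P(barking | causes) = 1 − (1−0.017)·∏(1−qᵢ) over the active causes.
By total probability over the 4 (intruder, passing raccoon) configurations:
  P(barking) = 0.017·0.666·0.854 + 0.51833·0.666·0.146 + 0.53799·0.334·0.854 + 0.773615·0.334·0.146
        = 0.009669 + 0.050400 + 0.153454 + 0.037725 = 0.251248
The terms with passing raccoon present sum to 0.088125, so
  P(passing raccoon | barking) = 0.088125 / 0.251248 ≈ 0.351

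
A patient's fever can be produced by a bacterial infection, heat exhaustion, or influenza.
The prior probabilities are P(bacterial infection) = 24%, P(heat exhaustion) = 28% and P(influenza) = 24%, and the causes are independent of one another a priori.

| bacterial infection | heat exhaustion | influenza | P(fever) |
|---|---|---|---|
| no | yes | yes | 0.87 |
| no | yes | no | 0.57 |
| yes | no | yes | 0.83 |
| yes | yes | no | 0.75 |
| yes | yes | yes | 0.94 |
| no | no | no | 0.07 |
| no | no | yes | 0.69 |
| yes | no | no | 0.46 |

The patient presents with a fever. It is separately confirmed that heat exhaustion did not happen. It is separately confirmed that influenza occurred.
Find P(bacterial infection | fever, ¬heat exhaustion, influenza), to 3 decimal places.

P(fever | ¬heat exhaustion, influenza) = 0.69×0.76 + 0.83×0.24 = 0.524400 + 0.199200 = 0.723600
Of this, 0.199200 comes from 0.83×0.24 (the bacterial infection=true cases).
So P(bacterial infection | fever, ¬heat exhaustion, influenza) = 0.199200/0.723600 ≈ 0.275.

P(bacterial infection | fever, ¬heat exhaustion, influenza) ≈ 0.275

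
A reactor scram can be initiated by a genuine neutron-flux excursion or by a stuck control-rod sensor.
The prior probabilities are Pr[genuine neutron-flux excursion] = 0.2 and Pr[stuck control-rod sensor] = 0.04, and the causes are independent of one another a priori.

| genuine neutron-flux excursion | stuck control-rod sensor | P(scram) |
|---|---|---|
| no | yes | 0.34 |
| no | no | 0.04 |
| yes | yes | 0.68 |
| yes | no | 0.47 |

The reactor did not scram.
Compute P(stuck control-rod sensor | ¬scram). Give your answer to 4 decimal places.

Enumerate the 4 (genuine neutron-flux excursion, stuck control-rod sensor) configurations and weight by the priors:
  P(¬scram) = 0.96×0.8×0.96 + 0.66×0.8×0.04 + 0.53×0.2×0.96 + 0.32×0.2×0.04
        = 0.737280 + 0.021120 + 0.101760 + 0.002560 = 0.862720
Configurations with stuck control-rod sensor contribute 0.023680, so
  P(stuck control-rod sensor | ¬scram) = 0.023680 / 0.862720 ≈ 0.0274

P(stuck control-rod sensor | ¬scram) ≈ 0.0274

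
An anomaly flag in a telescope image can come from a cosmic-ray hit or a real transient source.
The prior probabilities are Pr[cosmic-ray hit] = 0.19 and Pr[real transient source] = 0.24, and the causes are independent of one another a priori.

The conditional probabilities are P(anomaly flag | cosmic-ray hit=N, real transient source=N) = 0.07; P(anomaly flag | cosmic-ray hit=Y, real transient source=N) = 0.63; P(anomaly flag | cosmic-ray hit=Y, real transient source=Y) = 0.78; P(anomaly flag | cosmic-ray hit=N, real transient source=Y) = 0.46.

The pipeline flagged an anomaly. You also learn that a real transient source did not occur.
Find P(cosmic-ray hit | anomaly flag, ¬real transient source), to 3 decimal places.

Enumerate both values of cosmic-ray hit and weight by the priors:
  P(anomaly flag | ¬real transient source) = 0.07·0.81 + 0.63·0.19
        = 0.056700 + 0.119700 = 0.176400
Configurations with cosmic-ray hit contribute 0.119700, so
  P(cosmic-ray hit | anomaly flag, ¬real transient source) = 0.119700 / 0.176400 ≈ 0.679

P(cosmic-ray hit | anomaly flag, ¬real transient source) ≈ 0.679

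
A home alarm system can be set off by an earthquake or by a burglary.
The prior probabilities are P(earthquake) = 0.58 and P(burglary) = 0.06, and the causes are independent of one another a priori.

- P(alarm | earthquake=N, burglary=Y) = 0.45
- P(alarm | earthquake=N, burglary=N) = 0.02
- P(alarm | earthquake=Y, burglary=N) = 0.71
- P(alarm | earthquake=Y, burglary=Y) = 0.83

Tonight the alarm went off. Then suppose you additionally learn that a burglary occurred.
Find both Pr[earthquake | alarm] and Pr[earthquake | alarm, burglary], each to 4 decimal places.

Pr[earthquake | alarm] ≈ 0.9558; Pr[earthquake | alarm, burglary] ≈ 0.7181

By total probability over the 4 (earthquake, burglary) configurations:
  P(alarm) = 0.02*0.42*0.94 + 0.45*0.42*0.06 + 0.71*0.58*0.94 + 0.83*0.58*0.06
        = 0.007896 + 0.011340 + 0.387092 + 0.028884 = 0.435212
Configurations with earthquake contribute 0.415976, so
  P(earthquake | alarm) = 0.415976 / 0.435212 ≈ 0.9558

With the extra evidence:
P(alarm | burglary) = 0.45×0.42 + 0.83×0.58 = 0.189000 + 0.481400 = 0.670400
Of this, 0.481400 comes from 0.83×0.58 (the earthquake=true cases).
Hence the posterior is 0.481400/0.670400 ≈ 0.7181.
Conditioning on burglary lowers the posterior on earthquake: the classic explaining-away effect in a common-effect structure.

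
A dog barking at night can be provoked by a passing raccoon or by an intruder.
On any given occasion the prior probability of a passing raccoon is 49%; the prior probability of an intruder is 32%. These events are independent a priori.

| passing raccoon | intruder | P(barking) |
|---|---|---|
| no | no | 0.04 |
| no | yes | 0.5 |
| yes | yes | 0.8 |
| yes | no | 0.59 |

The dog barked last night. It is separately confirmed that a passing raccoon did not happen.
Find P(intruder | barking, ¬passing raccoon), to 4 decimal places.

P(intruder | barking, ¬passing raccoon) ≈ 0.8547

Sum P(barking|·) weighted by the priors over both values of intruder:
  P(barking | ¬passing raccoon) = 0.04·0.68 + 0.5·0.32
        = 0.027200 + 0.160000 = 0.187200
Keeping only the intruder-present terms gives 0.160000, so
  P(intruder | barking, ¬passing raccoon) = 0.160000 / 0.187200 ≈ 0.8547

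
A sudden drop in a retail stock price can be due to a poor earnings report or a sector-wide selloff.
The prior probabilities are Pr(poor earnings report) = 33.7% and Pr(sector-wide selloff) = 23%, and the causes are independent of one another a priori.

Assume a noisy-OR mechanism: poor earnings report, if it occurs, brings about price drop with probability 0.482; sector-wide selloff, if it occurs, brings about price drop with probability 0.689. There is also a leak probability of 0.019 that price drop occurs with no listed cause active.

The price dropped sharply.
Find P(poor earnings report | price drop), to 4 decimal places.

P(poor earnings report | price drop) ≈ 0.6251

Under noisy-OR, P(price drop | causes) = 1 − (1−0.019)·∏(1−qᵢ) over the active causes.
Weight on poor earnings report=true, given the evidence: 0.127628 + 0.065261 = 0.192889
The normalizing constant is 0.019×0.663×0.77 + 0.694909×0.663×0.23 + 0.491842×0.337×0.77 + 0.841963×0.337×0.23 = 0.308556
Posterior = 0.192889 / 0.308556 ≈ 0.6251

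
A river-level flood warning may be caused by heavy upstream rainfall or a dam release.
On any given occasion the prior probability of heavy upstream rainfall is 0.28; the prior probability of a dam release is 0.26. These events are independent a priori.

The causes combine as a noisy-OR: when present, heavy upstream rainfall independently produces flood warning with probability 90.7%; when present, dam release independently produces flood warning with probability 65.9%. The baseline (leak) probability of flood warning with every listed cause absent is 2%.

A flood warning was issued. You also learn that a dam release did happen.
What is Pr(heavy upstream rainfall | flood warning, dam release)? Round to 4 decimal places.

Pr(heavy upstream rainfall | flood warning, dam release) ≈ 0.3614

Under noisy-OR, P(flood warning | causes) = 1 − (1−0.02)·∏(1−qᵢ) over the active causes.
Numerator (weight on configurations with heavy upstream rainfall): 0.968921×0.28 = 0.271298
Denominator P(flood warning | dam release): 0.66582×0.72 + 0.968921×0.28 = 0.750688
Posterior = 0.271298 / 0.750688 ≈ 0.3614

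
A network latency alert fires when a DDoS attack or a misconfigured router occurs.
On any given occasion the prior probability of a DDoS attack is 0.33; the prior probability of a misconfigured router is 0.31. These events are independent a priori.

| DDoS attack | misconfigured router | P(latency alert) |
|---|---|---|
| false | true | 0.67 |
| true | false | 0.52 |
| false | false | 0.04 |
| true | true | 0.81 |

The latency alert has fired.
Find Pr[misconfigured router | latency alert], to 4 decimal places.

Pr[misconfigured router | latency alert] ≈ 0.6186

P(latency alert) = 0.04·0.67·0.69 + 0.67·0.67·0.31 + 0.52·0.33·0.69 + 0.81·0.33·0.31 = 0.018492 + 0.139159 + 0.118404 + 0.082863 = 0.358918
The misconfigured router-present share is 0.139159 + 0.082863 = 0.222022.
So P(misconfigured router | latency alert) = 0.222022/0.358918 ≈ 0.6186.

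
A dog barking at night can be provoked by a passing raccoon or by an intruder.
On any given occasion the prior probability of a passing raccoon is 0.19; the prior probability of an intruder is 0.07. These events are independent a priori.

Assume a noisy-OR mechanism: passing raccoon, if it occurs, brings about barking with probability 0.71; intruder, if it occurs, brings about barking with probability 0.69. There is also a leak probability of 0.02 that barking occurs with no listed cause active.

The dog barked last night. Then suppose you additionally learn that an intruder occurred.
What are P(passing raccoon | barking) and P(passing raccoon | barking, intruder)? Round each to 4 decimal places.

P(passing raccoon | barking) ≈ 0.7176; P(passing raccoon | barking, intruder) ≈ 0.2350

Under noisy-OR, P(barking | causes) = 1 − (1−0.02)·∏(1−qᵢ) over the active causes.
Numerator (weight on configurations with passing raccoon): 0.126482 + 0.012128 = 0.138610
Normalizer over all consistent configurations: 0.02×0.81×0.93 + 0.6962×0.81×0.07 + 0.7158×0.19×0.93 + 0.911898×0.19×0.07 = 0.193151
P(passing raccoon | barking) = 0.138610/0.193151 ≈ 0.7176

With the extra evidence:
Enumerate both values of passing raccoon and weight by the priors:
  P(barking | intruder) = 0.6962·0.81 + 0.911898·0.19
        = 0.563922 + 0.173261 = 0.737183
The terms with passing raccoon present sum to 0.173261, so
  P(passing raccoon | barking, intruder) = 0.173261 / 0.737183 ≈ 0.2350
The drop from 0.7176 to 0.2350 is the explaining-away (discounting) effect.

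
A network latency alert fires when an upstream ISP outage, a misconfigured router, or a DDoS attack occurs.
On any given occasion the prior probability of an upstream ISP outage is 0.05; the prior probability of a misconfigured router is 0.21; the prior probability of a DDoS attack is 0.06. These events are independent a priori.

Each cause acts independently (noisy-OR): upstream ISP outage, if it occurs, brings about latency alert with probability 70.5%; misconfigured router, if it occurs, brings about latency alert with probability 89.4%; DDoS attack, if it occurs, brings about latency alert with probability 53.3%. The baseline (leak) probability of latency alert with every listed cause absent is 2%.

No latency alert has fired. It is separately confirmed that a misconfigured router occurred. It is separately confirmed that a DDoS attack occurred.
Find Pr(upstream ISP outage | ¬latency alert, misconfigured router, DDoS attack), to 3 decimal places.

Under noisy-OR, P(latency alert | causes) = 1 − (1−0.02)·∏(1−qᵢ) over the active causes.
Weight on upstream ISP outage=true, given the evidence: 0.014311*0.05 = 0.000716
The normalizing constant is 0.048512*0.95 + 0.014311*0.05 = 0.046802
Posterior = 0.000716 / 0.046802 ≈ 0.015

Pr(upstream ISP outage | ¬latency alert, misconfigured router, DDoS attack) ≈ 0.015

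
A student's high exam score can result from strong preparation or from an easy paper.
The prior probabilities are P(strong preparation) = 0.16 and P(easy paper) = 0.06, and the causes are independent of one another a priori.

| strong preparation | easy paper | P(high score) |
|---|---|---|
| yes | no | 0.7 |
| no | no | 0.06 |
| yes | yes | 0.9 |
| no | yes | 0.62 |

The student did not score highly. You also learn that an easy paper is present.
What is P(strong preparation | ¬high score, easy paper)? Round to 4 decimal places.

P(strong preparation | ¬high score, easy paper) ≈ 0.0477

Numerator (weight on configurations with strong preparation): 0.1·0.16 = 0.016000
Normalizer over all consistent configurations: 0.38·0.84 + 0.1·0.16 = 0.335200
Posterior = 0.016000 / 0.335200 ≈ 0.0477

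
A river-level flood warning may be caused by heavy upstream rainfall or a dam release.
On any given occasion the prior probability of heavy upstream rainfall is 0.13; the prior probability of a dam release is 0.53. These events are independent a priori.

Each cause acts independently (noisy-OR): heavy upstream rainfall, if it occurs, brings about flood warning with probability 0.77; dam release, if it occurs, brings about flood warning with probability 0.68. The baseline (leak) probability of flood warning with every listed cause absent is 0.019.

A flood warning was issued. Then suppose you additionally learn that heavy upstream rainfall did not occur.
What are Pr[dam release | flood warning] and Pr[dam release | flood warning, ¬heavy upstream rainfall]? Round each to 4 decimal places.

Pr[dam release | flood warning] ≈ 0.8735; Pr[dam release | flood warning, ¬heavy upstream rainfall] ≈ 0.9760

Under noisy-OR, P(flood warning | causes) = 1 − (1−0.019)·∏(1−qᵢ) over the active causes.
Numerator (weight on configurations with dam release): 0.316351 + 0.063925 = 0.380276
Normalizer over all consistent configurations: 0.019×0.87×0.47 + 0.68608×0.87×0.53 + 0.77437×0.13×0.47 + 0.927798×0.13×0.53 = 0.435359
P(dam release | flood warning) = 0.380276/0.435359 ≈ 0.8735

Now also conditioning on heavy upstream rainfall≠true:
P(flood warning | ¬heavy upstream rainfall) = 0.019·0.47 + 0.68608·0.53 = 0.008930 + 0.363622 = 0.372552
Of this, 0.363622 comes from 0.68608·0.53 (the dam release=true cases).
P(dam release | flood warning, ¬heavy upstream rainfall) = 0.363622 / 0.372552 ≈ 0.9760
Ruling out heavy upstream rainfall raises the posterior on dam release — the flip side of explaining away.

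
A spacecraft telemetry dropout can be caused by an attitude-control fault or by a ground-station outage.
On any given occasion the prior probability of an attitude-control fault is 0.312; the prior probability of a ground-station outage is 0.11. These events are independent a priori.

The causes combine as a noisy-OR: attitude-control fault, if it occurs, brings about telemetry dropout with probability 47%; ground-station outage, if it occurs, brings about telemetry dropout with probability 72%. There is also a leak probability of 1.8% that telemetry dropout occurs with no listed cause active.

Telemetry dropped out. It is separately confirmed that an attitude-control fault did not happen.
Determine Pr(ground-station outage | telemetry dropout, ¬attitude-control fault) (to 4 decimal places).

Pr(ground-station outage | telemetry dropout, ¬attitude-control fault) ≈ 0.8327

Under noisy-OR, P(telemetry dropout | causes) = 1 − (1−0.018)·∏(1−qᵢ) over the active causes.
Weight on ground-station outage=true, given the evidence: 0.72504×0.11 = 0.079754
Normalizer over all consistent configurations: 0.018×0.89 + 0.72504×0.11 = 0.095774
P(ground-station outage | telemetry dropout, ¬attitude-control fault) = 0.079754/0.095774 ≈ 0.8327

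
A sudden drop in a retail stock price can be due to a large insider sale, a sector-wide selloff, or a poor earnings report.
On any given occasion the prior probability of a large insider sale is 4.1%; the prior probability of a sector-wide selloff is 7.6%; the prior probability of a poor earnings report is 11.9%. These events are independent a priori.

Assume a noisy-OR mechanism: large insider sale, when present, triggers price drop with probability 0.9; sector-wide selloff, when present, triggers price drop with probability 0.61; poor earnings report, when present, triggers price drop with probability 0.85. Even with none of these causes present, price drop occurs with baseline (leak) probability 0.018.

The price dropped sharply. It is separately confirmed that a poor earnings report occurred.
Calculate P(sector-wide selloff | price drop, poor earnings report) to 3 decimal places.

Under noisy-OR, P(price drop | causes) = 1 − (1−0.018)·∏(1−qᵢ) over the active causes.
By total probability over the 4 (large insider sale, sector-wide selloff) configurations:
  P(price drop | poor earnings report) = 0.8527×0.959×0.924 + 0.942553×0.959×0.076 + 0.98527×0.041×0.924 + 0.994255×0.041×0.076
        = 0.755591 + 0.068697 + 0.037326 + 0.003098 = 0.864712
The terms with sector-wide selloff present sum to 0.071795, so
  P(sector-wide selloff | price drop, poor earnings report) = 0.071795 / 0.864712 ≈ 0.083

P(sector-wide selloff | price drop, poor earnings report) ≈ 0.083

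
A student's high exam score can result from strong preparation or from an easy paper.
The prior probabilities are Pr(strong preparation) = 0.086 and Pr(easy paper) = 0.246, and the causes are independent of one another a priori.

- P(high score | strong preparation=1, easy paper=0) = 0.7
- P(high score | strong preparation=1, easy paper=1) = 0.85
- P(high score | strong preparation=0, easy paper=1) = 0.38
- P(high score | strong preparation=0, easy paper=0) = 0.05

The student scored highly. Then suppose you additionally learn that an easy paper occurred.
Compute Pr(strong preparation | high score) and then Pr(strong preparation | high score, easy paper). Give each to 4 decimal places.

Pr(strong preparation | high score) ≈ 0.3458; Pr(strong preparation | high score, easy paper) ≈ 0.1739

P(high score) = 0.05×0.914×0.754 + 0.38×0.914×0.246 + 0.7×0.086×0.754 + 0.85×0.086×0.246 = 0.034458 + 0.085441 + 0.045391 + 0.017983 = 0.183273
Of this, 0.063374 comes from 0.045391 + 0.017983 (the strong preparation=true cases).
P(strong preparation | high score) = 0.063374 / 0.183273 ≈ 0.3458

Now also conditioning on easy paper=true:
P(high score | easy paper) = 0.38×0.914 + 0.85×0.086 = 0.347320 + 0.073100 = 0.420420
Restricting to configurations with strong preparation present: 0.85×0.086 = 0.073100.
So P(strong preparation | high score, easy paper) = 0.073100/0.420420 ≈ 0.1739.
This is intercausal reasoning (explaining away): once easy paper accounts for the high score, strong preparation becomes less likely.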